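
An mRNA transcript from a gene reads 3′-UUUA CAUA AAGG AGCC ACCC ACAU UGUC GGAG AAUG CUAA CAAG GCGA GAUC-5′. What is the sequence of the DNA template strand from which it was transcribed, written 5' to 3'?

5'-AAATGTATTTCCTCGGTGGGTGTAACAGCCTCTTACGATTGTTCCGCTCTAG-3'

Written 5'→3' the mRNA is CUAGAGCGGAACAAUCGUAAGAGGCUGUUACACCCACCGAGGAAAUACAUUU, so the coding DNA strand is CTAGAGCGGAACAATCGTAAGAGGCTGTTACACCCACCGAGGAAATACATTT. The template is its reverse complement.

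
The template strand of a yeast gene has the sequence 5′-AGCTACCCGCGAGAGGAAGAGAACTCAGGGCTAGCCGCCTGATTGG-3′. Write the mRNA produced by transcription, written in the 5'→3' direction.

The mRNA has the sequence of the coding strand (reverse complement of the template) with T→U. Reverse complement of AGCTACCCGCGAGAGGAAGAGAACTCAGGGCTAGCCGCCTGATTGG is CCAATCAGGCGGCTAGCCCTGAGTTCTCTTCCTCTCGCGGGTAGCT; then T→U.

5'-CCAAUCAGGCGGCUAGCCCUGAGUUCUCUUCCUCUCGCGGGUAGCU-3'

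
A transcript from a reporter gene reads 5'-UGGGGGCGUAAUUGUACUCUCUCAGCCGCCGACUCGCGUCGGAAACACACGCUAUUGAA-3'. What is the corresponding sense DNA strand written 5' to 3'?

5'-TGGGGGCGTAATTGTACTCTCTCAGCCGCCGACTCGCGTCGGAAACACACGCTATTGAA-3'

The coding DNA strand has the same 5'→3' sequence as the mRNA with U replaced by T.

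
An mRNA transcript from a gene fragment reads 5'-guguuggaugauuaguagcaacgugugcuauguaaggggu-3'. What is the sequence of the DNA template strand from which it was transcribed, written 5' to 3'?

5'-ACCCCTTACATAGCACACGTTGCTACTAATCATCCAACAC-3'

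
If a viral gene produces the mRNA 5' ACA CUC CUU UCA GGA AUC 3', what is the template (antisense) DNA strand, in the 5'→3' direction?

5′-GATTCCTGAAAGGAGTGT-3′

Replace U with T to get the coding DNA strand: ACACTCCTTTCAGGAATC. The template strand is its reverse complement (complement TGTGAGGAAAGTCCTTAG, then reverse).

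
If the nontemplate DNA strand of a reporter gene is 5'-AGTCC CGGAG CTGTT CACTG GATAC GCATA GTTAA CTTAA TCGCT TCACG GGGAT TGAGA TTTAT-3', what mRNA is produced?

5'-AGUCCCGGAGCUGUUCACUGGAUACGCAUAGUUAACUUAAUCGCUUCACGGGGAUUGAGAUUUAU-3'

The mRNA is synthesized from the template strand, so it matches the coding strand with T replaced by U.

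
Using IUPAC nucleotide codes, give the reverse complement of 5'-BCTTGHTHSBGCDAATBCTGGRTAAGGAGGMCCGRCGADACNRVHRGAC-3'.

Standard pairs A↔T, G↔C; ambiguity codes pair R↔Y, M↔K, S↔S, B↔V, D↔H, N↔N. Complement (VGAACDADSVCGHTTAVGACCYATTCCTCCKGGCYGCTHTGNYBDYCTG), then reverse for 5'→3'.

5'-GTCYDBYNGTHTCGYCGGKCCTCCTTAYCCAGVATTHGCVSDADCAAGV-3'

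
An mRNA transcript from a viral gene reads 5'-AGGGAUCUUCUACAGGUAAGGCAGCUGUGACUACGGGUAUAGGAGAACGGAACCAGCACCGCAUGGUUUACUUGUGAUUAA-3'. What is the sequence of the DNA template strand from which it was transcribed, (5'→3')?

Replace U with T to get the coding DNA strand: AGGGATCTTCTACAGGTAAGGCAGCTGTGACTACGGGTATAGGAGAACGGAACCAGCACCGCATGGTTTACTTGTGATTAA. The template strand is its reverse complement (complement TCCCTAGAAGATGTCCATTCCGTCGACACTGATGCCCATATCCTCTTGCCTTGGTCGTGGCGTACCAAATGAACACTAATT, then reverse).

5'-TTAATCACAAGTAAACCATGCGGTGCTGGTTCCGTTCTCCTATACCCGTAGTCACAGCTGCCTTACCTGTAGAAGATCCCT-3'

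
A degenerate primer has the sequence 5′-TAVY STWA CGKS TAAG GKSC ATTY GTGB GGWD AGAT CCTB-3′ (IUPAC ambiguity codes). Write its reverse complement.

Standard pairs A↔T, G↔C; ambiguity codes pair Y↔R, K↔M, W↔W, S↔S, B↔V, D↔H. Complement (ATBRSAWTGCMSATTCCMSGTAARCACVCCWHTCTAGGAV), then reverse for 5'→3'.

5′-VAGGATCTHWCCVCACRAATGSMCCTTASMCGTWASRBTA-3′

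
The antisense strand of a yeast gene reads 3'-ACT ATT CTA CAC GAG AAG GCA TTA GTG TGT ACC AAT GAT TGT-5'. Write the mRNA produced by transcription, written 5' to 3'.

5'-UGAUAAGAUGUGCUCUUCCGUAAUCACACAUGGUUACUAACA-3'

Reading the template 3'→5' as shown, RNA polymerase pairs each base (A→U, T→A, G↔C) to build mRNA 5'→3' directly.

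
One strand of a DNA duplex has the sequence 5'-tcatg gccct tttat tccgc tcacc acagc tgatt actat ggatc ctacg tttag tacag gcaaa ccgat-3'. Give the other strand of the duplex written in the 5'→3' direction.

5'-ATCGGTTTGCCTGTACTAAACGTAGGATCCATAGTAATCAGCTGTGGTGAGCGGAATAAAAGGGCCATGA-3'

Pairing A↔T and G↔C gives AGTACCGGGAAAATAAGGCGAGTGGTGTCGACTAATGATACCTAGGATGCAAATCATGTCCGTTTGGCTA, running 3'→5'. Reverse for the 5'→3' convention.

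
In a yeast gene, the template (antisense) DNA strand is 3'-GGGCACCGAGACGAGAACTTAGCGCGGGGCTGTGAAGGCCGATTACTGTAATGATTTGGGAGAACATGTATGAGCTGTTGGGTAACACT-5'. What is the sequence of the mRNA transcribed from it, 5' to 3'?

5'-CCCGUGGCUCUGCUCUUGAAUCGCGCCCCGACACUUCCGGCUAAUGACAUUACUAAACCCUCUUGUACAUACUCGACAACCCAUUGUGA-3'

Reading the template 3'→5' as shown, RNA polymerase pairs each base (A→U, T→A, G↔C) to build mRNA 5'→3' directly.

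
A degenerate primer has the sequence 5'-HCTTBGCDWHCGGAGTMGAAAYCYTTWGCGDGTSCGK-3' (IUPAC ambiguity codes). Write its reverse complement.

Standard pairs A↔T, G↔C; ambiguity codes pair Y↔R, M↔K, W↔W, S↔S, B↔V, D↔H. Complement (DGAAVCGHWDGCCTCAKCTTTRGRAAWCGCHCASGCM), then reverse for 5'→3'.

5′-MCGSACHCGCWAARGRTTTCKACTCCGDWHGCVAAGD-3′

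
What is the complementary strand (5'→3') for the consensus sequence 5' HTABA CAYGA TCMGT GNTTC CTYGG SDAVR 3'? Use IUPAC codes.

Standard pairs A↔T, G↔C; ambiguity codes pair R↔Y, M↔K, S↔S, B↔V, D↔H, N↔N. Complement (DATVTGTRCTAGKCACNAAGGARCCSHTBY), then reverse for 5'→3'.

5'-YBTHSCCRAGGAANCACKGATCRTGTVTAD-3'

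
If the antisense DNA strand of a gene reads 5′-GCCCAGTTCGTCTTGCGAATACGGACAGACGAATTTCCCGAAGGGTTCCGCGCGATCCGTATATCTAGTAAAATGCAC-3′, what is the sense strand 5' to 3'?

5′-GTGCATTTTACTAGATATACGGATCGCGCGGAACCCTTCGGGAAATTCGTCTGTCCGTATTCGCAAGACGAACTGGGC-3′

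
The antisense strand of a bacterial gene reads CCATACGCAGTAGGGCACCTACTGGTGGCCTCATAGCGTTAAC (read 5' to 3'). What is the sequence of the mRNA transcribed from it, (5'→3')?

5'-GUUAACGCUAUGAGGCCACCAGUAGGUGCCCUACUGCGUAUGG-3'

The mRNA has the sequence of the coding strand (reverse complement of the template) with T→U. Reverse complement of CCATACGCAGTAGGGCACCTACTGGTGGCCTCATAGCGTTAAC is GTTAACGCTATGAGGCCACCAGTAGGTGCCCTACTGCGTATGG; then T→U.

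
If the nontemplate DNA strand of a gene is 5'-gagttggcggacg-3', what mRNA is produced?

5′-GAGUUGGCGGACG-3′

The mRNA is synthesized from the template strand, so it matches the coding strand with T replaced by U.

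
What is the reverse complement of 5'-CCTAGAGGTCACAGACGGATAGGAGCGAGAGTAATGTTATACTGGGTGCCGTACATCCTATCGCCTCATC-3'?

5'-GATGAGGCGATAGGATGTACGGCACCCAGTATAACATTACTCTCGCTCCTATCCGTCTGTGACCTCTAGG-3'

Reading the sequence 3'→5' and pairing each base (A↔T, G↔C) gives the reverse complement directly.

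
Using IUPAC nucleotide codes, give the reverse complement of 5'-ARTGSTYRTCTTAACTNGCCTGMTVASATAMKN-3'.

5'-NMKTATSTBAKCAGGCNAGTTAAGAYRASCAYT-3'

Standard pairs A↔T, G↔C; ambiguity codes pair R↔Y, M↔K, S↔S, V↔B, N↔N. Complement (TYACSARYAGAATTGANCGGACKABTSTATKMN), then reverse for 5'→3'.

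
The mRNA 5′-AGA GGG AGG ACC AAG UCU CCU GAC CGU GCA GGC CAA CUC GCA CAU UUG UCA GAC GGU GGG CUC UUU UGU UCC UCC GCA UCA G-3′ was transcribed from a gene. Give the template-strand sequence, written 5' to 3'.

5'-CTGATGCGGAGGAACAAAAGAGCCCACCGTCTGACAAATGTGCGAGTTGGCCTGCACGGTCAGGAGACTTGGTCCTCCCTCT-3'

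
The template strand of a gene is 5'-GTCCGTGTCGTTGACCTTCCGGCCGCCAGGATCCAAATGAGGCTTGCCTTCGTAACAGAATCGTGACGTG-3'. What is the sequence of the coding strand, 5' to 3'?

The coding strand is complementary and antiparallel to the template: take the complement (A↔T, G↔C) and reverse.

5'-CACGTCACGATTCTGTTACGAAGGCAAGCCTCATTTGGATCCTGGCGGCCGGAAGGTCAACGACACGGAC-3'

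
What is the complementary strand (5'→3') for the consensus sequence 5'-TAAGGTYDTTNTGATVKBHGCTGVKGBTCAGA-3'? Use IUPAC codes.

Standard pairs A↔T, G↔C; ambiguity codes pair Y↔R, K↔M, B↔V, D↔H, N↔N. Complement (ATTCCARHAANACTABMVDCGACBMCVAGTCT), then reverse for 5'→3'.

5'-TCTGAVCMBCAGCDVMBATCANAAHRACCTTA-3'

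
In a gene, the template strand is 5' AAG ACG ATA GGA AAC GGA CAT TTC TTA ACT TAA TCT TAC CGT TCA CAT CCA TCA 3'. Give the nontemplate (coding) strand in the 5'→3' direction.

The coding strand is complementary and antiparallel to the template: take the complement (A↔T, G↔C) and reverse.

5'-TGATGGATGTGAACGGTAAGATTAAGTTAAGAAATGTCCGTTTCCTATCGTCTT-3'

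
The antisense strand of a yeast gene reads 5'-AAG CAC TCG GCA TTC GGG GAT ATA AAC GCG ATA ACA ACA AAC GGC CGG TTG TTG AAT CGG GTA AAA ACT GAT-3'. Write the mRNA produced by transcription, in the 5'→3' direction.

5'-AUCAGUUUUUACCCGAUUCAACAACCGGCCGUUUGUUGUUAUCGCGUUUAUAUCCCCGAAUGCCGAGUGCUU-3'

RNA polymerase reads the template 3'→5' and synthesizes mRNA 5'→3' by base-pairing (A→U, T→A, G↔C). The complement of the template is TTCGTGAGCCGTAAGCCCCTATATTTGCGCTATTGTTGTTTGCCGGCCAACAACTTAGCCCATTTTTGACTA; antiparallel, so 5'→3' the coding strand is ATCAGTTTTTACCCGATTCAACAACCGGCCGTTTGTTGTTATCGCGTTTATATCCCCGAATGCCGAGTGCTT. Replace T with U for the mRNA.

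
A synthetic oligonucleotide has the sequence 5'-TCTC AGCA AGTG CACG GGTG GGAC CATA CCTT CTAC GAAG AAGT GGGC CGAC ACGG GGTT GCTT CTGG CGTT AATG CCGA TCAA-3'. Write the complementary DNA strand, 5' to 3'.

5'-TTGATCGGCATTAACGCCAGAAGCAACCCCGTGTCGGCCCACTTCTTCGTAGAAGGTATGGTCCCACCCGTGCACTTGCTGAGA-3'

The complement of TCTCAGCAAGTGCACGGGTGGGACCATACCTTCTACGAAGAAGTGGGCCGACACGGGGTTGCTTCTGGCGTTAATGCCGATCAA is AGAGTCGTTCACGTGCCCACCCTGGTATGGAAGATGCTTCTTCACCCGGCTGTGCCCCAACGAAGACCGCAATTACGGCTAGTT (A↔T, G↔C). DNA strands are antiparallel, so the complementary strand runs 3'→5'; reversing gives the 5'→3' form.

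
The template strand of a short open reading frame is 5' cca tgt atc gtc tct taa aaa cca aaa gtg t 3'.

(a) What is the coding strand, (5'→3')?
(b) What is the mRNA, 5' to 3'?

(a) 5′-ACACTTTTGGTTTTTAAGAGACGATACATGG-3′
(b) 5'-ACACUUUUGGUUUUUAAGAGACGAUACAUGG-3'

(a) The coding strand is the reverse complement of the template: complement GGTACATAGCAGAGAATTTTTGGTTTTCACA, then reverse.
(b) mRNA has the coding-strand sequence with T→U.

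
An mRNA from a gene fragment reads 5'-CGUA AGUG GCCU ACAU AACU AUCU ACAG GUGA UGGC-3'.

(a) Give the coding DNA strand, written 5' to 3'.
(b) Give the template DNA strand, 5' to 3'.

(a) 5'-CGTAAGTGGCCTACATAACTATCTACAGGTGATGGC-3'
(b) 5'-GCCATCACCTGTAGATAGTTATGTAGGCCACTTACG-3'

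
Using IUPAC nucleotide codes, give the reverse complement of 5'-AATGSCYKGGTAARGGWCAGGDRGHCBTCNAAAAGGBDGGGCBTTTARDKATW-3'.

5'-WATMHYTAAAVGCCCHVCCTTTTNGAVGDCYHCCTGWCCYTTACCMRGSCATT-3'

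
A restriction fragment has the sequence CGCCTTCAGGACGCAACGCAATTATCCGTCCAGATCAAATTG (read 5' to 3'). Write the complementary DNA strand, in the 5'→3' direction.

5′-CAATTTGATCTGGACGGATAATTGCGTTGCGTCCTGAAGGCG-3′

Pairing A↔T and G↔C gives GCGGAAGTCCTGCGTTGCGTTAATAGGCAGGTCTAGTTTAAC, running 3'→5'. Reverse for the 5'→3' convention.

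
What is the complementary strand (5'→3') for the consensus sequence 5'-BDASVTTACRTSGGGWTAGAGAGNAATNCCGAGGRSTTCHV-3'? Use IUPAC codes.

Standard pairs A↔T, G↔C; ambiguity codes pair R↔Y, W↔W, S↔S, B↔V, D↔H, N↔N. Complement (VHTSBAATGYASCCCWATCTCTCNTTANGGCTCCYSAAGDB), then reverse for 5'→3'.

5'-BDGAASYCCTCGGNATTNCTCTCTAWCCCSAYGTAABSTHV-3'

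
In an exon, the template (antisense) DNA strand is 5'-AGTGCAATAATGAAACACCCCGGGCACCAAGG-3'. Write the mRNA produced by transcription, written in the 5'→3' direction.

5'-CCUUGGUGCCCGGGGUGUUUCAUUAUUGCACU-3'

The mRNA has the sequence of the coding strand (reverse complement of the template) with T→U. Reverse complement of AGTGCAATAATGAAACACCCCGGGCACCAAGG is CCTTGGTGCCCGGGGTGTTTCATTATTGCACT; then T→U.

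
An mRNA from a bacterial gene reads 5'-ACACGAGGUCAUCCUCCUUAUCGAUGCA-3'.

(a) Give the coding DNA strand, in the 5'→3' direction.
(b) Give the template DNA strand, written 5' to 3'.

(a) The coding strand matches the mRNA with U→T.
(b) The template strand is the reverse complement of the coding strand.

(a) 5'-ACACGAGGTCATCCTCCTTATCGATGCA-3'
(b) 5'-TGCATCGATAAGGAGGATGACCTCGTGT-3'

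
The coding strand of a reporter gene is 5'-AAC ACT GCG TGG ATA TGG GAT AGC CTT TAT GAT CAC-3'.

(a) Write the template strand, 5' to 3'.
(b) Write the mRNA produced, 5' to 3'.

(a) The template strand is the reverse complement of the coding strand: complement TTGTGACGCACCTATACCCTATCGGAAATACTAGTG, then reverse.
(b) mRNA matches the coding strand with T→U.

(a) 5′-GTGATCATAAAGGCTATCCCATATCCACGCAGTGTT-3′
(b) 5'-AACACUGCGUGGAUAUGGGAUAGCCUUUAUGAUCAC-3'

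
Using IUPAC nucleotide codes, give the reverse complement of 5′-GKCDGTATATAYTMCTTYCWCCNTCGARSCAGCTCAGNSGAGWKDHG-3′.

Standard pairs A↔T, G↔C; ambiguity codes pair R↔Y, M↔K, W↔W, S↔S, D↔H, N↔N. Complement (CMGHCATATATRAKGAARGWGGNAGCTYSGTCGAGTCNSCTCWMHDC), then reverse for 5'→3'.

5'-CDHMWCTCSNCTGAGCTGSYTCGANGGWGRAAGKARTATATACHGMC-3'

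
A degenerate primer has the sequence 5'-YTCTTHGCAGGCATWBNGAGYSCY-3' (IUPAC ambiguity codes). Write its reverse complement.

5'-RGSRCTCNVWATGCCTGCDAAGAR-3'

Standard pairs A↔T, G↔C; ambiguity codes pair Y↔R, W↔W, S↔S, B↔V, H↔D, N↔N. Complement (RAGAADCGTCCGTAWVNCTCRSGR), then reverse for 5'→3'.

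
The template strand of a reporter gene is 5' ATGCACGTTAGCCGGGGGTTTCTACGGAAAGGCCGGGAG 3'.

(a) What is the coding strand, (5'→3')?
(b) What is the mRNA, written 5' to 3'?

(a) The coding strand is the reverse complement of the template: complement TACGTGCAATCGGCCCCCAAAGATGCCTTTCCGGCCCTC, then reverse.
(b) mRNA has the coding-strand sequence with T→U.

(a) 5'-CTCCCGGCCTTTCCGTAGAAACCCCCGGCTAACGTGCAT-3'
(b) 5'-CUCCCGGCCUUUCCGUAGAAACCCCCGGCUAACGUGCAU-3'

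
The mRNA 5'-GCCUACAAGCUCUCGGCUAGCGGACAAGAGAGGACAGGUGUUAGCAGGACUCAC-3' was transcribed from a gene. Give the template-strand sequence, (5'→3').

5'-GTGAGTCCTGCTAACACCTGTCCTCTCTTGTCCGCTAGCCGAGAGCTTGTAGGC-3'

Replace U with T to get the coding DNA strand: GCCTACAAGCTCTCGGCTAGCGGACAAGAGAGGACAGGTGTTAGCAGGACTCAC. The template strand is its reverse complement (complement CGGATGTTCGAGAGCCGATCGCCTGTTCTCTCCTGTCCACAATCGTCCTGAGTG, then reverse).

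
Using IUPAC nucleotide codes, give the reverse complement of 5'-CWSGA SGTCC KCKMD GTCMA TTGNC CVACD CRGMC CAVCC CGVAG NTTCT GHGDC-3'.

Standard pairs A↔T, G↔C; ambiguity codes pair R↔Y, M↔K, W↔W, S↔S, D↔H, V↔B, N↔N. Complement (GWSCTSCAGGMGMKHCAGKTAACNGGBTGHGYCKGGTBGGGCBTCNAAGACDCHG), then reverse for 5'→3'.

5'-GHCDCAGAANCTBCGGGBTGGKCYGHGTBGGNCAATKGACHKMGMGGACSTCSWG-3'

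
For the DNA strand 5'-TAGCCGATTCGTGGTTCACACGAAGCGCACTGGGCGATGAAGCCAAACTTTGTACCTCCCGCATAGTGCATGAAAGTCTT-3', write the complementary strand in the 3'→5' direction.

Base-pairing A↔T, G↔C gives the complement. The complementary strand is antiparallel, so paired with a 5'→3' strand it runs 3'→5'.

3′-ATCGGCTAAGCACCAAGTGTGCTTCGCGTGACCCGCTACTTCGGTTTGAAACATGGAGGGCGTATCACGTACTTTCAGAA-5′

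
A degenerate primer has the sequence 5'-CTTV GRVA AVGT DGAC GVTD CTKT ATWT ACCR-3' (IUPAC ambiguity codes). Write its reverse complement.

5'-YGGTAWATAMAGHABCGTCHACBTTBYCBAAG-3'

Standard pairs A↔T, G↔C; ambiguity codes pair R↔Y, K↔M, W↔W, D↔H, V↔B. Complement (GAABCYBTTBCAHCTGCBAHGAMATAWATGGY), then reverse for 5'→3'.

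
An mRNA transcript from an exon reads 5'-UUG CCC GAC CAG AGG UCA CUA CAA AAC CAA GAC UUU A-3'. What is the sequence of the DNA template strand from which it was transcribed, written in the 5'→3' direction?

5'-TAAAGTCTTGGTTTTGTAGTGACCTCTGGTCGGGCAA-3'

Replace U with T to get the coding DNA strand: TTGCCCGACCAGAGGTCACTACAAAACCAAGACTTTA. The template strand is its reverse complement (complement AACGGGCTGGTCTCCAGTGATGTTTTGGTTCTGAAAT, then reverse).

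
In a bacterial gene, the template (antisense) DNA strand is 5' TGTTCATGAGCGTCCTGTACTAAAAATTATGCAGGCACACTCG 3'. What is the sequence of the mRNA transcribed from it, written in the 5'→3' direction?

5'-CGAGUGUGCCUGCAUAAUUUUUAGUACAGGACGCUCAUGAACA-3'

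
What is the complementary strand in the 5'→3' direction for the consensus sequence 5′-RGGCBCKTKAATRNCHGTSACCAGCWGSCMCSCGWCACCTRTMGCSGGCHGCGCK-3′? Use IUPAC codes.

5'-MGCGCDGCCSGCKAYAGGTGWCGSGKGSCWGCTGGTSACDGNYATTMAMGVGCCY-3'

Standard pairs A↔T, G↔C; ambiguity codes pair R↔Y, M↔K, W↔W, S↔S, B↔V, H↔D, N↔N. Complement (YCCGVGMAMTTAYNGDCASTGGTCGWCSGKGSGCWGTGGAYAKCGSCCGDCGCGM), then reverse for 5'→3'.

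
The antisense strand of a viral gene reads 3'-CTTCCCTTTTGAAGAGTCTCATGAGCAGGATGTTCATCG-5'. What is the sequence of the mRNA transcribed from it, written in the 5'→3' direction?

Reading the template 3'→5' as shown, RNA polymerase pairs each base (A→U, T→A, G↔C) to build mRNA 5'→3' directly.

5'-GAAGGGAAAACUUCUCAGAGUACUCGUCCUACAAGUAGC-3'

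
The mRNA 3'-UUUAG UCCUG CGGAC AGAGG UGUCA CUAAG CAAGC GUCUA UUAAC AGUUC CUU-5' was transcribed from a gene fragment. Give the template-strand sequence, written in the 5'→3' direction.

5'-AAATCAGGACGCCTGTCTCCACAGTGATTCGTTCGCAGATAATTGTCAAGGAA-3'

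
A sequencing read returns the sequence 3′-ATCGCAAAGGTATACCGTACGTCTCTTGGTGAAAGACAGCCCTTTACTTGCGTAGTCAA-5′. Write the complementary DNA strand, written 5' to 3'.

5′-TAGCGTTTCCATATGGCATGCAGAGAACCACTTTCTGTCGGGAAATGAACGCATCAGTT-3′

The strand is given 3'→5', so its complement runs 5'→3' in the same left-to-right order: pair each base A↔T, G↔C.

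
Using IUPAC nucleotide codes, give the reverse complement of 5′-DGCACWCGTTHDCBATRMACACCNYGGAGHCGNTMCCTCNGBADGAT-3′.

Standard pairs A↔T, G↔C; ambiguity codes pair R↔Y, M↔K, W↔W, B↔V, D↔H, N↔N. Complement (HCGTGWGCAADHGVTAYKTGTGGNRCCTCDGCNAKGGAGNCVTHCTA), then reverse for 5'→3'.

5'-ATCHTVCNGAGGKANCGDCTCCRNGGTGTKYATVGHDAACGWGTGCH-3'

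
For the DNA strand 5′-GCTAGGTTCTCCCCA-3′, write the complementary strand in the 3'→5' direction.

3'-CGATCCAAGAGGGGT-5'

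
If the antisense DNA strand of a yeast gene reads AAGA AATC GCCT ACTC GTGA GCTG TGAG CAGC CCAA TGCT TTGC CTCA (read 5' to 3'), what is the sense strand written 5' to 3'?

The coding strand is complementary and antiparallel to the template: take the complement (A↔T, G↔C) and reverse.

5'-TGAGGCAAAGCATTGGGCTGCTCACAGCTCACGAGTAGGCGATTTCTT-3'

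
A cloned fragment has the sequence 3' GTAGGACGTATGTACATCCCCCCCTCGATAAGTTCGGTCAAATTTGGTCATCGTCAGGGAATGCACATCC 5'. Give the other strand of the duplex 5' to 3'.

5'-CATCCTGCATACATGTAGGGGGGGAGCTATTCAAGCCAGTTTAAACCAGTAGCAGTCCCTTACGTGTAGG-3'

The strand is given 3'→5', so its complement runs 5'→3' in the same left-to-right order: pair each base A↔T, G↔C.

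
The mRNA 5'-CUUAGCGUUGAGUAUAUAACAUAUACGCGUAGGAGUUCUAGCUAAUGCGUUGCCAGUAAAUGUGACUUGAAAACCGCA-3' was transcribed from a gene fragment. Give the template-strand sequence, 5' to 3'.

Replace U with T to get the coding DNA strand: CTTAGCGTTGAGTATATAACATATACGCGTAGGAGTTCTAGCTAATGCGTTGCCAGTAAATGTGACTTGAAAACCGCA. The template strand is its reverse complement (complement GAATCGCAACTCATATATTGTATATGCGCATCCTCAAGATCGATTACGCAACGGTCATTTACACTGAACTTTTGGCGT, then reverse).

5'-TGCGGTTTTCAAGTCACATTTACTGGCAACGCATTAGCTAGAACTCCTACGCGTATATGTTATATACTCAACGCTAAG-3'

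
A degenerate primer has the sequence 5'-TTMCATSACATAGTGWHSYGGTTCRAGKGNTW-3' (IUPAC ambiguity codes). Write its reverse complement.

Standard pairs A↔T, G↔C; ambiguity codes pair R↔Y, M↔K, W↔W, S↔S, H↔D, N↔N. Complement (AAKGTASTGTATCACWDSRCCAAGYTCMCNAW), then reverse for 5'→3'.

5'-WANCMCTYGAACCRSDWCACTATGTSATGKAA-3'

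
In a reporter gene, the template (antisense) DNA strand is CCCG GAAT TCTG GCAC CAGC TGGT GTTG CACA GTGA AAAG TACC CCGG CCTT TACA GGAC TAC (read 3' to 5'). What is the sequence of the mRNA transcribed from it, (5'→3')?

5'-GGGCCUUAAGACCGUGGUCGACCACAACGUGUCACUUUUCAUGGGGCCGGAAAUGUCCUGAUG-3'

Reading the template 3'→5' as shown, RNA polymerase pairs each base (A→U, T→A, G↔C) to build mRNA 5'→3' directly.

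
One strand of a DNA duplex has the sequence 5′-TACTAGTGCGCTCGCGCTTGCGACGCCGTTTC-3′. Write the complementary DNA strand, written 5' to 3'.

5′-GAAACGGCGTCGCAAGCGCGAGCGCACTAGTA-3′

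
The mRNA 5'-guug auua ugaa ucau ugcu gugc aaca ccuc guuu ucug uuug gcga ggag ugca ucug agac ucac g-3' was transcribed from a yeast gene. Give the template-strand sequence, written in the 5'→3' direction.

5'-CGTGAGTCTCAGATGCACTCCTCGCCAAACAGAAAACGAGGTGTTGCACAGCAATGATTCATAATCAAC-3'

Replace U with T to get the coding DNA strand: GTTGATTATGAATCATTGCTGTGCAACACCTCGTTTTCTGTTTGGCGAGGAGTGCATCTGAGACTCACG. The template strand is its reverse complement (complement CAACTAATACTTAGTAACGACACGTTGTGGAGCAAAAGACAAACCGCTCCTCACGTAGACTCTGAGTGC, then reverse).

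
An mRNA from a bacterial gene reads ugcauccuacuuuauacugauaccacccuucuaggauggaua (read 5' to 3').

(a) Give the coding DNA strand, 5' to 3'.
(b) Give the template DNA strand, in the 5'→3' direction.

(a) The coding strand matches the mRNA with U→T.
(b) The template strand is the reverse complement of the coding strand.

(a) 5'-TGCATCCTACTTTATACTGATACCACCCTTCTAGGATGGATA-3'
(b) 5'-TATCCATCCTAGAAGGGTGGTATCAGTATAAAGTAGGATGCA-3'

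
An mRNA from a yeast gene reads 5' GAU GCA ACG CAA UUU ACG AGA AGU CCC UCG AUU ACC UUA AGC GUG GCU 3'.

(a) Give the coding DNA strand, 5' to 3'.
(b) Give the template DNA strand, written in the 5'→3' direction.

(a) The coding strand matches the mRNA with U→T.
(b) The template strand is the reverse complement of the coding strand.

(a) 5'-GATGCAACGCAATTTACGAGAAGTCCCTCGATTACCTTAAGCGTGGCT-3'
(b) 5′-AGCCACGCTTAAGGTAATCGAGGGACTTCTCGTAAATTGCGTTGCATC-3′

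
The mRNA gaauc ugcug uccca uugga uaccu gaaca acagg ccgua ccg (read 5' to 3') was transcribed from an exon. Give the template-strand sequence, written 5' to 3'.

5'-CGGTACGGCCTGTTGTTCAGGTATCCAATGGGACAGCAGATTC-3'

Replace U with T to get the coding DNA strand: GAATCTGCTGTCCCATTGGATACCTGAACAACAGGCCGTACCG. The template strand is its reverse complement (complement CTTAGACGACAGGGTAACCTATGGACTTGTTGTCCGGCATGGC, then reverse).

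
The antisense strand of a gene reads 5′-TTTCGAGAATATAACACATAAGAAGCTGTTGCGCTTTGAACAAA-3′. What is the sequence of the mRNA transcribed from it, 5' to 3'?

The mRNA has the sequence of the coding strand (reverse complement of the template) with T→U. Reverse complement of TTTCGAGAATATAACACATAAGAAGCTGTTGCGCTTTGAACAAA is TTTGTTCAAAGCGCAACAGCTTCTTATGTGTTATATTCTCGAAA; then T→U.

5′-UUUGUUCAAAGCGCAACAGCUUCUUAUGUGUUAUAUUCUCGAAA-3′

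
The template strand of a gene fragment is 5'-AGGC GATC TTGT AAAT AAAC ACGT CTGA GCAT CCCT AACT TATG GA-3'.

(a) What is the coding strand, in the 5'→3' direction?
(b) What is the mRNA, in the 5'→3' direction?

(a) The coding strand is the reverse complement of the template: complement TCCGCTAGAACATTTATTTGTGCAGACTCGTAGGGATTGAATACCT, then reverse.
(b) mRNA has the coding-strand sequence with T→U.

(a) 5'-TCCATAAGTTAGGGATGCTCAGACGTGTTTATTTACAAGATCGCCT-3'
(b) 5′-UCCAUAAGUUAGGGAUGCUCAGACGUGUUUAUUUACAAGAUCGCCU-3′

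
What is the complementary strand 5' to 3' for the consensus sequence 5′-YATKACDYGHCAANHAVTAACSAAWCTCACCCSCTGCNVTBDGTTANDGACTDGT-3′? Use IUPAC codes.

Standard pairs A↔T, G↔C; ambiguity codes pair Y↔R, K↔M, W↔W, S↔S, B↔V, D↔H, N↔N. Complement (RTAMTGHRCDGTTNDTBATTGSTTWGAGTGGGSGACGNBAVHCAATNHCTGAHCA), then reverse for 5'→3'.

5'-ACHAGTCHNTAACHVABNGCAGSGGGTGAGWTTSGTTABTDNTTGDCRHGTMATR-3'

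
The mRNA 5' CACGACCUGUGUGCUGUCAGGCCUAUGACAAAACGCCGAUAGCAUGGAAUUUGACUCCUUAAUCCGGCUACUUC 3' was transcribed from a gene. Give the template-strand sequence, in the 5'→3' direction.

5'-GAAGTAGCCGGATTAAGGAGTCAAATTCCATGCTATCGGCGTTTTGTCATAGGCCTGACAGCACACAGGTCGTG-3'

Replace U with T to get the coding DNA strand: CACGACCTGTGTGCTGTCAGGCCTATGACAAAACGCCGATAGCATGGAATTTGACTCCTTAATCCGGCTACTTC. The template strand is its reverse complement (complement GTGCTGGACACACGACAGTCCGGATACTGTTTTGCGGCTATCGTACCTTAAACTGAGGAATTAGGCCGATGAAG, then reverse).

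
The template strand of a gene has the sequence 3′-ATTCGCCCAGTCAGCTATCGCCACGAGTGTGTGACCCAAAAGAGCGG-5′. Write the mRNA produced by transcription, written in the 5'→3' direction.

Reading the template 3'→5' as shown, RNA polymerase pairs each base (A→U, T→A, G↔C) to build mRNA 5'→3' directly.

5'-UAAGCGGGUCAGUCGAUAGCGGUGCUCACACACUGGGUUUUCUCGCC-3'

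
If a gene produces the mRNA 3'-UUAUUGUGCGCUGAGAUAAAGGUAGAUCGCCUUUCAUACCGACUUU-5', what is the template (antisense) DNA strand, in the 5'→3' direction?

Written 5'→3' the mRNA is UUUCAGCCAUACUUUCCGCUAGAUGGAAAUAGAGUCGCGUGUUAUU, so the coding DNA strand is TTTCAGCCATACTTTCCGCTAGATGGAAATAGAGTCGCGTGTTATT. The template is its reverse complement.

5'-AATAACACGCGACTCTATTTCCATCTAGCGGAAAGTATGGCTGAAA-3'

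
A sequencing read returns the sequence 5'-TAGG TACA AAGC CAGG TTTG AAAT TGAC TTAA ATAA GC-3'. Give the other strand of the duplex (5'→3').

5′-GCTTATTTAAGTCAATTTCAAACCTGGCTTTGTACCTA-3′

The complement of TAGGTACAAAGCCAGGTTTGAAATTGACTTAAATAAGC is ATCCATGTTTCGGTCCAAACTTTAACTGAATTTATTCG (A↔T, G↔C). DNA strands are antiparallel, so the complementary strand runs 3'→5'; reversing gives the 5'→3' form.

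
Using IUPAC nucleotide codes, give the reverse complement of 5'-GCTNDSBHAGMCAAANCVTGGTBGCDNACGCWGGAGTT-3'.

5'-AACTCCWGCGTNHGCVACCABGNTTTGKCTDVSHNAGC-3'

Standard pairs A↔T, G↔C; ambiguity codes pair M↔K, W↔W, S↔S, B↔V, D↔H, N↔N. Complement (CGANHSVDTCKGTTTNGBACCAVCGHNTGCGWCCTCAA), then reverse for 5'→3'.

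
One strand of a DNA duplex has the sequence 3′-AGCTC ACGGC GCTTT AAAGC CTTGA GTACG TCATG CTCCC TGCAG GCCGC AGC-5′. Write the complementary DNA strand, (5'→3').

The strand is given 3'→5', so its complement runs 5'→3' in the same left-to-right order: pair each base A↔T, G↔C.

5'-TCGAGTGCCGCGAAATTTCGGAACTCATGCAGTACGAGGGACGTCCGGCGTCG-3'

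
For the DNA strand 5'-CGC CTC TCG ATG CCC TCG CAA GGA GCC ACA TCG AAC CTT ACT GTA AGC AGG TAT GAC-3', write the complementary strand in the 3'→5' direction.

Base-pairing A↔T, G↔C gives the complement. The complementary strand is antiparallel, so paired with a 5'→3' strand it runs 3'→5'.

3'-GCGGAGAGCTACGGGAGCGTTCCTCGGTGTAGCTTGGAATGACATTCGTCCATACTG-5'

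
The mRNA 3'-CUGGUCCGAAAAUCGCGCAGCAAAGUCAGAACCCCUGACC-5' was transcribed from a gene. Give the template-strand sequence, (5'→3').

Written 5'→3' the mRNA is CCAGUCCCCAAGACUGAAACGACGCGCUAAAAGCCUGGUC, so the coding DNA strand is CCAGTCCCCAAGACTGAAACGACGCGCTAAAAGCCTGGTC. The template is its reverse complement.

5'-GACCAGGCTTTTAGCGCGTCGTTTCAGTCTTGGGGACTGG-3'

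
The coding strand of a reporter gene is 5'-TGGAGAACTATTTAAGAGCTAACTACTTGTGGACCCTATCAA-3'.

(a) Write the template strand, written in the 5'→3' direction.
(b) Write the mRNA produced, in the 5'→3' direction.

(a) 5'-TTGATAGGGTCCACAAGTAGTTAGCTCTTAAATAGTTCTCCA-3'
(b) 5'-UGGAGAACUAUUUAAGAGCUAACUACUUGUGGACCCUAUCAA-3'

(a) The template strand is the reverse complement of the coding strand: complement ACCTCTTGATAAATTCTCGATTGATGAACACCTGGGATAGTT, then reverse.
(b) mRNA matches the coding strand with T→U.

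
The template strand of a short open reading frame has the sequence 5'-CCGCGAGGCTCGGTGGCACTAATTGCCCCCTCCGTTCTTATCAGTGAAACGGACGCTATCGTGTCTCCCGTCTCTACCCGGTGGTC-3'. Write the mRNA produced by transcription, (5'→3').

5'-GACCACCGGGUAGAGACGGGAGACACGAUAGCGUCCGUUUCACUGAUAAGAACGGAGGGGGCAAUUAGUGCCACCGAGCCUCGCGG-3'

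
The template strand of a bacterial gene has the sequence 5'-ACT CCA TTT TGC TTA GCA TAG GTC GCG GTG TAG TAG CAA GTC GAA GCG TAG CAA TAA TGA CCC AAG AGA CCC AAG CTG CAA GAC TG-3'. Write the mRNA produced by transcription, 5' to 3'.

The mRNA has the sequence of the coding strand (reverse complement of the template) with T→U. Reverse complement of ACTCCATTTTGCTTAGCATAGGTCGCGGTGTAGTAGCAAGTCGAAGCGTAGCAATAATGACCCAAGAGACCCAAGCTGCAAGACTG is CAGTCTTGCAGCTTGGGTCTCTTGGGTCATTATTGCTACGCTTCGACTTGCTACTACACCGCGACCTATGCTAAGCAAAATGGAGT; then T→U.

5'-CAGUCUUGCAGCUUGGGUCUCUUGGGUCAUUAUUGCUACGCUUCGACUUGCUACUACACCGCGACCUAUGCUAAGCAAAAUGGAGU-3'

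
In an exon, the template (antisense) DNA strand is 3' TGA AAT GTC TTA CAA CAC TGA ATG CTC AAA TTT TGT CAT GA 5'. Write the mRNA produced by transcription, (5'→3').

5′-ACUUUACAGAAUGUUGUGACUUACGAGUUUAAAACAGUACU-3′

Reading the template 3'→5' as shown, RNA polymerase pairs each base (A→U, T→A, G↔C) to build mRNA 5'→3' directly.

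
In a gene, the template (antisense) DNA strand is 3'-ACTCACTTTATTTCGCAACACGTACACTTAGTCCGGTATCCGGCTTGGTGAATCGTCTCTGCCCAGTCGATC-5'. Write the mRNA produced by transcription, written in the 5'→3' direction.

Reading the template 3'→5' as shown, RNA polymerase pairs each base (A→U, T→A, G↔C) to build mRNA 5'→3' directly.

5'-UGAGUGAAAUAAAGCGUUGUGCAUGUGAAUCAGGCCAUAGGCCGAACCACUUAGCAGAGACGGGUCAGCUAG-3'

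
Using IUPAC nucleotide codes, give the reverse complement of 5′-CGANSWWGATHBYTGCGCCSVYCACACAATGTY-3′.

5'-RACATTGTGTGRBSGGCGCARVDATCWWSNTCG-3'

Standard pairs A↔T, G↔C; ambiguity codes pair Y↔R, W↔W, S↔S, B↔V, H↔D, N↔N. Complement (GCTNSWWCTADVRACGCGGSBRGTGTGTTACAR), then reverse for 5'→3'.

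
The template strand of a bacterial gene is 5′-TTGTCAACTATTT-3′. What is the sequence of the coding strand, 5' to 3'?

The coding strand is complementary and antiparallel to the template: take the complement (A↔T, G↔C) and reverse.

5′-AAATAGTTGACAA-3′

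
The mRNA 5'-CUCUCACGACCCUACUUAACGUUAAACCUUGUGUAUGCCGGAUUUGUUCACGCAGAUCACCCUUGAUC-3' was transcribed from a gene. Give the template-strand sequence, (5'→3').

Replace U with T to get the coding DNA strand: CTCTCACGACCCTACTTAACGTTAAACCTTGTGTATGCCGGATTTGTTCACGCAGATCACCCTTGATC. The template strand is its reverse complement (complement GAGAGTGCTGGGATGAATTGCAATTTGGAACACATACGGCCTAAACAAGTGCGTCTAGTGGGAACTAG, then reverse).

5′-GATCAAGGGTGATCTGCGTGAACAAATCCGGCATACACAAGGTTTAACGTTAAGTAGGGTCGTGAGAG-3′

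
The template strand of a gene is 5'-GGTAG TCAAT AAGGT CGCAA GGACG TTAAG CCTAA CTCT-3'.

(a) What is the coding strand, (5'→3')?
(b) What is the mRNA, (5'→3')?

(a) 5′-AGAGTTAGGCTTAACGTCCTTGCGACCTTATTGACTACC-3′
(b) 5'-AGAGUUAGGCUUAACGUCCUUGCGACCUUAUUGACUACC-3'

(a) The coding strand is the reverse complement of the template: complement CCATCAGTTATTCCAGCGTTCCTGCAATTCGGATTGAGA, then reverse.
(b) mRNA has the coding-strand sequence with T→U.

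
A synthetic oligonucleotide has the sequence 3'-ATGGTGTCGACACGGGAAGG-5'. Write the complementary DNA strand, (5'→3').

5′-TACCACAGCTGTGCCCTTCC-3′

The strand is given 3'→5', so its complement runs 5'→3' in the same left-to-right order: pair each base A↔T, G↔C.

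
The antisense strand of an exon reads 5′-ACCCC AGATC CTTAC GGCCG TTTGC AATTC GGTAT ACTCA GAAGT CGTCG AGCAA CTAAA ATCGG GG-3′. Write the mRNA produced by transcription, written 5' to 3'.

5′-CCCCGAUUUUAGUUGCUCGACGACUUCUGAGUAUACCGAAUUGCAAACGGCCGUAAGGAUCUGGGGU-3′

The mRNA has the sequence of the coding strand (reverse complement of the template) with T→U. Reverse complement of ACCCCAGATCCTTACGGCCGTTTGCAATTCGGTATACTCAGAAGTCGTCGAGCAACTAAAATCGGGG is CCCCGATTTTAGTTGCTCGACGACTTCTGAGTATACCGAATTGCAAACGGCCGTAAGGATCTGGGGT; then T→U.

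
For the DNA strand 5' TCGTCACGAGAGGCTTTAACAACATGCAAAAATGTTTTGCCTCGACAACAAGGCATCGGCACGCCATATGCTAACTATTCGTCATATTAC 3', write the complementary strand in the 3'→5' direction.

3'-AGCAGTGCTCTCCGAAATTGTTGTACGTTTTTACAAAACGGAGCTGTTGTTCCGTAGCCGTGCGGTATACGATTGATAAGCAGTATAATG-5'

Base-pairing A↔T, G↔C gives the complement. The complementary strand is antiparallel, so paired with a 5'→3' strand it runs 3'→5'.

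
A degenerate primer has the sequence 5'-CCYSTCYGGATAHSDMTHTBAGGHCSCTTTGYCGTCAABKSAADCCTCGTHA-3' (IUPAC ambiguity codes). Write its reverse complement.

5'-TDACGAGGHTTSMVTTGACGRCAAAGSGDCCTVADAKHSDTATCCRGASRGG-3'

Standard pairs A↔T, G↔C; ambiguity codes pair Y↔R, M↔K, S↔S, B↔V, D↔H. Complement (GGRSAGRCCTATDSHKADAVTCCDGSGAAACRGCAGTTVMSTTHGGAGCADT), then reverse for 5'→3'.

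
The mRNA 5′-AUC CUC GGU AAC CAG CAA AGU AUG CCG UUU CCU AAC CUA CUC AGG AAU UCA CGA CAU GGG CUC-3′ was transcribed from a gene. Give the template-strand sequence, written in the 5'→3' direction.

Replace U with T to get the coding DNA strand: ATCCTCGGTAACCAGCAAAGTATGCCGTTTCCTAACCTACTCAGGAATTCACGACATGGGCTC. The template strand is its reverse complement (complement TAGGAGCCATTGGTCGTTTCATACGGCAAAGGATTGGATGAGTCCTTAAGTGCTGTACCCGAG, then reverse).

5'-GAGCCCATGTCGTGAATTCCTGAGTAGGTTAGGAAACGGCATACTTTGCTGGTTACCGAGGAT-3'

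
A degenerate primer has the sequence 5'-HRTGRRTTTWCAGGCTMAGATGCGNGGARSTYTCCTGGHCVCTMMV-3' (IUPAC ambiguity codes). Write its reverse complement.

5'-BKKAGBGDCCAGGARASYTCCNCGCATCTKAGCCTGWAAAYYCAYD-3'

Standard pairs A↔T, G↔C; ambiguity codes pair R↔Y, M↔K, W↔W, S↔S, H↔D, V↔B, N↔N. Complement (DYACYYAAAWGTCCGAKTCTACGCNCCTYSARAGGACCDGBGAKKB), then reverse for 5'→3'.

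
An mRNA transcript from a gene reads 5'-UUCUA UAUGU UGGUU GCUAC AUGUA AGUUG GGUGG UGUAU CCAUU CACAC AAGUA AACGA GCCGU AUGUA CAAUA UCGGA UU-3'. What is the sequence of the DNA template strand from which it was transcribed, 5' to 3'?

5'-AATCCGATATTGTACATACGGCTCGTTTACTTGTGTGAATGGATACACCACCCAACTTACATGTAGCAACCAACATATAGAA-3'

Replace U with T to get the coding DNA strand: TTCTATATGTTGGTTGCTACATGTAAGTTGGGTGGTGTATCCATTCACACAAGTAAACGAGCCGTATGTACAATATCGGATT. The template strand is its reverse complement (complement AAGATATACAACCAACGATGTACATTCAACCCACCACATAGGTAAGTGTGTTCATTTGCTCGGCATACATGTTATAGCCTAA, then reverse).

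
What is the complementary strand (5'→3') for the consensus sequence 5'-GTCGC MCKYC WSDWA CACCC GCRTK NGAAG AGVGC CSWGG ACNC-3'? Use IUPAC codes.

5'-GNGTCCWSGGCBCTCTTCNMAYGCGGGTGTWHSWGRMGKGCGAC-3'

Standard pairs A↔T, G↔C; ambiguity codes pair R↔Y, M↔K, W↔W, S↔S, D↔H, V↔B, N↔N. Complement (CAGCGKGMRGWSHWTGTGGGCGYAMNCTTCTCBCGGSWCCTGNG), then reverse for 5'→3'.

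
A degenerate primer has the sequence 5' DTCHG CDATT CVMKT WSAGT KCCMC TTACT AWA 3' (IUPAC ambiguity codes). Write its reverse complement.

5'-TWTAGTAAGKGGMACTSWAMKBGAATHGCDGAH-3'

Standard pairs A↔T, G↔C; ambiguity codes pair M↔K, W↔W, S↔S, D↔H, V↔B. Complement (HAGDCGHTAAGBKMAWSTCAMGGKGAATGATWT), then reverse for 5'→3'.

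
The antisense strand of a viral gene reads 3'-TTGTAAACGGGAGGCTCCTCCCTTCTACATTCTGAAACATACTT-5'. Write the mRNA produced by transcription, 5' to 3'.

5′-AACAUUUGCCCUCCGAGGAGGGAAGAUGUAAGACUUUGUAUGAA-3′

Reading the template 3'→5' as shown, RNA polymerase pairs each base (A→U, T→A, G↔C) to build mRNA 5'→3' directly.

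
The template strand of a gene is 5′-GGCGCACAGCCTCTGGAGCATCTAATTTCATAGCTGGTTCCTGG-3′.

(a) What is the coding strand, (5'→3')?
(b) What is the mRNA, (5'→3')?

(a) 5'-CCAGGAACCAGCTATGAAATTAGATGCTCCAGAGGCTGTGCGCC-3'
(b) 5′-CCAGGAACCAGCUAUGAAAUUAGAUGCUCCAGAGGCUGUGCGCC-3′

(a) The coding strand is the reverse complement of the template: complement CCGCGTGTCGGAGACCTCGTAGATTAAAGTATCGACCAAGGACC, then reverse.
(b) mRNA has the coding-strand sequence with T→U.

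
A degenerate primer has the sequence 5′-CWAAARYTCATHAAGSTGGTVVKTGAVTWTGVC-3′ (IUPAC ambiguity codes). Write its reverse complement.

Standard pairs A↔T, G↔C; ambiguity codes pair R↔Y, K↔M, W↔W, S↔S, H↔D, V↔B. Complement (GWTTTYRAGTADTTCSACCABBMACTBAWACBG), then reverse for 5'→3'.

5'-GBCAWABTCAMBBACCASCTTDATGARYTTTWG-3'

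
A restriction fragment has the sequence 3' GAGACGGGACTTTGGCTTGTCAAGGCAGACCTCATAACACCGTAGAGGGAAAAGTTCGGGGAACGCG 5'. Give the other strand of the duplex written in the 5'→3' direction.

5′-CTCTGCCCTGAAACCGAACAGTTCCGTCTGGAGTATTGTGGCATCTCCCTTTTCAAGCCCCTTGCGC-3′

The strand is given 3'→5', so its complement runs 5'→3' in the same left-to-right order: pair each base A↔T, G↔C.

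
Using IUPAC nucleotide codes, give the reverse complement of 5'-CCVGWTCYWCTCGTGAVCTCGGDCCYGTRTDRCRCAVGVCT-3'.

Standard pairs A↔T, G↔C; ambiguity codes pair R↔Y, W↔W, D↔H, V↔B. Complement (GGBCWAGRWGAGCACTBGAGCCHGGRCAYAHYGYGTBCBGA), then reverse for 5'→3'.

5'-AGBCBTGYGYHAYACRGGHCCGAGBTCACGAGWRGAWCBGG-3'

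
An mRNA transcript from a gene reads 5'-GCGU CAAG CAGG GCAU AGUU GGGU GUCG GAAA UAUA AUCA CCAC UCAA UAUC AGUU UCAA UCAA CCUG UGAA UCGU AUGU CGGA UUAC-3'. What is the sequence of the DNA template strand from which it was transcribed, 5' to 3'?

Replace U with T to get the coding DNA strand: GCGTCAAGCAGGGCATAGTTGGGTGTCGGAAATATAATCACCACTCAATATCAGTTTCAATCAACCTGTGAATCGTATGTCGGATTAC. The template strand is its reverse complement (complement CGCAGTTCGTCCCGTATCAACCCACAGCCTTTATATTAGTGGTGAGTTATAGTCAAAGTTAGTTGGACACTTAGCATACAGCCTAATG, then reverse).

5'-GTAATCCGACATACGATTCACAGGTTGATTGAAACTGATATTGAGTGGTGATTATATTTCCGACACCCAACTATGCCCTGCTTGACGC-3'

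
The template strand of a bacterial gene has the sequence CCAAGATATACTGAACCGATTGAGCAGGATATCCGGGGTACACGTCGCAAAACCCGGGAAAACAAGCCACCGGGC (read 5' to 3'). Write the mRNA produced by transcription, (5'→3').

RNA polymerase reads the template 3'→5' and synthesizes mRNA 5'→3' by base-pairing (A→U, T→A, G↔C). The complement of the template is GGTTCTATATGACTTGGCTAACTCGTCCTATAGGCCCCATGTGCAGCGTTTTGGGCCCTTTTGTTCGGTGGCCCG; antiparallel, so 5'→3' the coding strand is GCCCGGTGGCTTGTTTTCCCGGGTTTTGCGACGTGTACCCCGGATATCCTGCTCAATCGGTTCAGTATATCTTGG. Replace T with U for the mRNA.

5'-GCCCGGUGGCUUGUUUUCCCGGGUUUUGCGACGUGUACCCCGGAUAUCCUGCUCAAUCGGUUCAGUAUAUCUUGG-3'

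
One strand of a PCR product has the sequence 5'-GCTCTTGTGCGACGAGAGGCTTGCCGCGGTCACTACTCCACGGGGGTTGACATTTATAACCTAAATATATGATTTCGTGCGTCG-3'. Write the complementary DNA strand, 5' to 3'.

Pairing A↔T and G↔C gives CGAGAACACGCTGCTCTCCGAACGGCGCCAGTGATGAGGTGCCCCCAACTGTAAATATTGGATTTATATACTAAAGCACGCAGC, running 3'→5'. Reverse for the 5'→3' convention.

5′-CGACGCACGAAATCATATATTTAGGTTATAAATGTCAACCCCCGTGGAGTAGTGACCGCGGCAAGCCTCTCGTCGCACAAGAGC-3′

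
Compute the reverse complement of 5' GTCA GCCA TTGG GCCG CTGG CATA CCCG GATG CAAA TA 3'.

5'-TATTTGCATCCGGGTATGCCAGCGGCCCAATGGCTGAC-3'

Reading the sequence 3'→5' and pairing each base (A↔T, G↔C) gives the reverse complement directly.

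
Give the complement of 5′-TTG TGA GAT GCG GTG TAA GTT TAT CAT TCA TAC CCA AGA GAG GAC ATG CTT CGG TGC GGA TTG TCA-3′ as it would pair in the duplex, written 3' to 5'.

Base-pairing A↔T, G↔C gives the complement. The complementary strand is antiparallel, so paired with a 5'→3' strand it runs 3'→5'.

3′-AACACTCTACGCCACATTCAAATAGTAAGTATGGGTTCTCTCCTGTACGAAGCCACGCCTAACAGT-5′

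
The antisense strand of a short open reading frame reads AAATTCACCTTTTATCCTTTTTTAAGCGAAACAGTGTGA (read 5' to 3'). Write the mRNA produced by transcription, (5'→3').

5'-UCACACUGUUUCGCUUAAAAAAGGAUAAAAGGUGAAUUU-3'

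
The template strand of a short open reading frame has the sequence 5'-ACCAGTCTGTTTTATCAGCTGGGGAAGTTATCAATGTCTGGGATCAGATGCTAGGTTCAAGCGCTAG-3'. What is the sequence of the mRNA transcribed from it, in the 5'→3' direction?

The mRNA has the sequence of the coding strand (reverse complement of the template) with T→U. Reverse complement of ACCAGTCTGTTTTATCAGCTGGGGAAGTTATCAATGTCTGGGATCAGATGCTAGGTTCAAGCGCTAG is CTAGCGCTTGAACCTAGCATCTGATCCCAGACATTGATAACTTCCCCAGCTGATAAAACAGACTGGT; then T→U.

5′-CUAGCGCUUGAACCUAGCAUCUGAUCCCAGACAUUGAUAACUUCCCCAGCUGAUAAAACAGACUGGU-3′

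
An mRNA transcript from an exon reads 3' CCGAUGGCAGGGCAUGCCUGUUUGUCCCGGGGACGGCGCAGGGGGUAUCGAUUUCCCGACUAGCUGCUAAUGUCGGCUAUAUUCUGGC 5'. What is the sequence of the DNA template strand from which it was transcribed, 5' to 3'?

5'-GGCTACCGTCCCGTACGGACAAACAGGGCCCCTGCCGCGTCCCCCATAGCTAAAGGGCTGATCGACGATTACAGCCGATATAAGACCG-3'

Written 5'→3' the mRNA is CGGUCUUAUAUCGGCUGUAAUCGUCGAUCAGCCCUUUAGCUAUGGGGGACGCGGCAGGGGCCCUGUUUGUCCGUACGGGACGGUAGCC, so the coding DNA strand is CGGTCTTATATCGGCTGTAATCGTCGATCAGCCCTTTAGCTATGGGGGACGCGGCAGGGGCCCTGTTTGTCCGTACGGGACGGTAGCC. The template is its reverse complement.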